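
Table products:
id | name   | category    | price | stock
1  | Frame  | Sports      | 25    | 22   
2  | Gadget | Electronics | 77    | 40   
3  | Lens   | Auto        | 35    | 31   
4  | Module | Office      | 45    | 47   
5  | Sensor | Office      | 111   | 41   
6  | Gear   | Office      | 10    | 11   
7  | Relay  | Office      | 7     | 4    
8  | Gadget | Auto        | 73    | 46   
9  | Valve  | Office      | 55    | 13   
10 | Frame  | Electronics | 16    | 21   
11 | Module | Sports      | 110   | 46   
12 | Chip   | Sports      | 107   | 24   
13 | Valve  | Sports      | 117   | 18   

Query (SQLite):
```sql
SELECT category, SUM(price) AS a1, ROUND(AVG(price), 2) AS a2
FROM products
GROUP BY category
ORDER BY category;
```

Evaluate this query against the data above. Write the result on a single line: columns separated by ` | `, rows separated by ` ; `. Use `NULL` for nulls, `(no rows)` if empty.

Auto | 108 | 54 ; Electronics | 93 | 46.5 ; Office | 228 | 45.6 ; Sports | 359 | 89.75

Group products by category.
Per group compute: SUM(price), ROUND(AVG(price), 2).
  Auto: ids {3, 8} → SUM(price)=108, ROUND(AVG(price), 2)=54
  Electronics: ids {2, 10} → SUM(price)=93, ROUND(AVG(price), 2)=46.5
  Office: ids {4, 5, 6, 7, 9} → SUM(price)=228, ROUND(AVG(price), 2)=45.6
  Sports: ids {1, 11, 12, 13} → SUM(price)=359, ROUND(AVG(price), 2)=89.75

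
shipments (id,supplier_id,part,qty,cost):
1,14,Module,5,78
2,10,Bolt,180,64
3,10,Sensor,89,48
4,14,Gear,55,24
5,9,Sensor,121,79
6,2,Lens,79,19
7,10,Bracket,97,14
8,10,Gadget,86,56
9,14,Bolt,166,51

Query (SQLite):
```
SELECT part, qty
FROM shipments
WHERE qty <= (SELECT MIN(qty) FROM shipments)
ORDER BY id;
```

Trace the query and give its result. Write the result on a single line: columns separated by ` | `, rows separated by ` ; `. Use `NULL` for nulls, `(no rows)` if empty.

Module | 5

Scalar subquery: MIN(qty) over all shipments rows = 5.
Keep rows where qty <= that value.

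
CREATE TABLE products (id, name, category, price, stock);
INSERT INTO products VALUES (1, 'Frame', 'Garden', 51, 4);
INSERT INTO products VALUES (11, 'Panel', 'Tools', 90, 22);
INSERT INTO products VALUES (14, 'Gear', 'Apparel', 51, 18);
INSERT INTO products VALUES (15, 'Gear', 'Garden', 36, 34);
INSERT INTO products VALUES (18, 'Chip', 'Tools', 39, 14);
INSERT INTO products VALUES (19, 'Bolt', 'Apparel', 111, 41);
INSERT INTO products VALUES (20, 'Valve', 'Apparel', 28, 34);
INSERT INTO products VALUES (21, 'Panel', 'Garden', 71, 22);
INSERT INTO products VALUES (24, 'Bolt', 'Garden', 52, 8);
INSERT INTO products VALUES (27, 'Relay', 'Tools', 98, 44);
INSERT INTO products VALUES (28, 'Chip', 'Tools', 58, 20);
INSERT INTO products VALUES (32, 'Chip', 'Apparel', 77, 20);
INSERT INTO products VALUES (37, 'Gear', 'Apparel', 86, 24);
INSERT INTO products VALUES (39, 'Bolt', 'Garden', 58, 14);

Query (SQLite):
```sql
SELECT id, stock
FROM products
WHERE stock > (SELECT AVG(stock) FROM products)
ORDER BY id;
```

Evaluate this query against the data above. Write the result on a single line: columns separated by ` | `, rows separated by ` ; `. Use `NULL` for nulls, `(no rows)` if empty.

15 | 34 ; 19 | 41 ; 20 | 34 ; 27 | 44 ; 37 | 24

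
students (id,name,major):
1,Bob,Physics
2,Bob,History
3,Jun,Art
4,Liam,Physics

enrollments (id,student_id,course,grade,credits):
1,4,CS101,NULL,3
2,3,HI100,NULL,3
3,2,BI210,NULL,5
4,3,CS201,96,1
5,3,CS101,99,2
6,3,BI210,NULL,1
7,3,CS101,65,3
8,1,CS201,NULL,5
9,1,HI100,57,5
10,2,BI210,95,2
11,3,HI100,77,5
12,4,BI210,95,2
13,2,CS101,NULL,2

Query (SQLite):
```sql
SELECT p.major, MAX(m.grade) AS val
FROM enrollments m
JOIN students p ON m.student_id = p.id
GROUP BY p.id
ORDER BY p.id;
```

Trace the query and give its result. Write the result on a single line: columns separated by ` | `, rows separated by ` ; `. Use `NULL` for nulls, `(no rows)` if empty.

Physics | 57 ; History | 95 ; Art | 99 ; Physics | 95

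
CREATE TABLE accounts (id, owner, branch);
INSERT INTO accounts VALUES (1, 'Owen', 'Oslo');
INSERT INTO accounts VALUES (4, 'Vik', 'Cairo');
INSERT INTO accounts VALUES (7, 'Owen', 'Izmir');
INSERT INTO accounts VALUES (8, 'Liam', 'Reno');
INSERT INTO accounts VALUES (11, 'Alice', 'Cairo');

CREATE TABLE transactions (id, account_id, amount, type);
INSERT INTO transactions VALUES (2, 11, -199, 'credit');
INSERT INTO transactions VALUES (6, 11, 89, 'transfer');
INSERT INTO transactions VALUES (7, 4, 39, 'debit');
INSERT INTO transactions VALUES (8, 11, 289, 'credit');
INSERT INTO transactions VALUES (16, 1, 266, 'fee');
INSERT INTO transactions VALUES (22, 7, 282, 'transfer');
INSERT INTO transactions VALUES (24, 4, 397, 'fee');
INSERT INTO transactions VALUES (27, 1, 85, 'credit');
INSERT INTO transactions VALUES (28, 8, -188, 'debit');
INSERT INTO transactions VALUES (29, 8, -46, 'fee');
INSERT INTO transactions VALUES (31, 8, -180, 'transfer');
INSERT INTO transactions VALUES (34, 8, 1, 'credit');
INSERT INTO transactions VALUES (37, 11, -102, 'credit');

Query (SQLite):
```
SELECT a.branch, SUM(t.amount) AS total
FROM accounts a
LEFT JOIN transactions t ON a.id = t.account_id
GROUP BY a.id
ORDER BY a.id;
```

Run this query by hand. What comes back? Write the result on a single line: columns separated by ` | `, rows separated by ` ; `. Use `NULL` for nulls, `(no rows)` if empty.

Oslo | 351 ; Cairo | 436 ; Izmir | 282 ; Reno | -413 ; Cairo | 77

LEFT JOIN keeps every accounts row; unmatched ones get NULL for transactions columns.
Group by accounts.id and compute SUM(t.amount). SUM over an all-NULL group is NULL.
  1: ids {16, 27} → SUM(t.amount)=351
  4: ids {7, 24} → SUM(t.amount)=436
  7: ids {22} → SUM(t.amount)=282
  8: ids {28, 29, 31, 34} → SUM(t.amount)=-413
  11: ids {2, 6, 8, 37} → SUM(t.amount)=77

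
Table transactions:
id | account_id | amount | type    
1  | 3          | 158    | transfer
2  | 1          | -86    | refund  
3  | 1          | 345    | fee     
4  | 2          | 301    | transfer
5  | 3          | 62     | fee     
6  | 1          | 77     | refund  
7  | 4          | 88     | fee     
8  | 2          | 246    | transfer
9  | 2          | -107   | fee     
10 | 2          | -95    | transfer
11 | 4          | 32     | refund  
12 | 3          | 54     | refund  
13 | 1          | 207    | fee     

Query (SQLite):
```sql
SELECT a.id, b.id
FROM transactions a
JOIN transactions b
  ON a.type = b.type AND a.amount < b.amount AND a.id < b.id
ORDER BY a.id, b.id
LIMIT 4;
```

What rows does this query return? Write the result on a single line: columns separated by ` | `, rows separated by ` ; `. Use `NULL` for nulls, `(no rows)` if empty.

Pairs (a,b) with same type, a.amount < b.amount, a.id < b.id.
type groups: fee:{3,5,7,9,13} refund:{2,6,11,12} transfer:{1,4,8,10}
Ordered by (a.id, b.id); first 4.

1 | 4 ; 1 | 8 ; 2 | 6 ; 2 | 11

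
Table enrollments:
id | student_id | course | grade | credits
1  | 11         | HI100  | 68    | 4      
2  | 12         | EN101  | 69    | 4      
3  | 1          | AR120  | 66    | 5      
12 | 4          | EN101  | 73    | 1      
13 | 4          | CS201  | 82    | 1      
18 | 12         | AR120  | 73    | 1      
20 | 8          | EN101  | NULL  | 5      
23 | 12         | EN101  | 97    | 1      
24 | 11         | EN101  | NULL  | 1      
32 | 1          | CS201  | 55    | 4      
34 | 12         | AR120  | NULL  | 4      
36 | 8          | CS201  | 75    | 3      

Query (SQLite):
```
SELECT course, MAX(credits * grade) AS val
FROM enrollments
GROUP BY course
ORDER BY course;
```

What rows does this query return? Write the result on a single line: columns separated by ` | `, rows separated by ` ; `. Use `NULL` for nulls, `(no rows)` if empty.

For each row compute credits * grade.
Group by course; take MAX of the expression per group.
  AR120: ids {3, 18, 34} → MAX(credits * grade)=330
  CS201: ids {13, 32, 36} → MAX(credits * grade)=225
  EN101: ids {2, 12, 20, 23, 24} → MAX(credits * grade)=276
  HI100: ids {1} → MAX(credits * grade)=272

AR120 | 330 ; CS201 | 225 ; EN101 | 276 ; HI100 | 272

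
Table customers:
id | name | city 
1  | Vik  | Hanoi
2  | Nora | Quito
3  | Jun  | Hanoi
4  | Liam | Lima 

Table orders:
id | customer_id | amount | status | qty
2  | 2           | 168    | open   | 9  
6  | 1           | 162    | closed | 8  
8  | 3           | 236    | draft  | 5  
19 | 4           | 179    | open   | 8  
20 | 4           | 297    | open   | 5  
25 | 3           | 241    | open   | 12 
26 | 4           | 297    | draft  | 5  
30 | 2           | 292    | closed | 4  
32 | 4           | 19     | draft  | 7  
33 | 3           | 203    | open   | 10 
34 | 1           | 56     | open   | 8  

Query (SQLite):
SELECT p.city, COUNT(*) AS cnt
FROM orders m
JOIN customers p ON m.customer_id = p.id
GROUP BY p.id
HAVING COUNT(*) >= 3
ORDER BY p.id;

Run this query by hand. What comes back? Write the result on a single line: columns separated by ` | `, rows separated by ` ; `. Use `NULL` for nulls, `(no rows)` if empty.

Hanoi | 3 ; Lima | 4

Join each orders row to its customers via customer_id.
Group joined rows by customers.id; compute COUNT(*) per group.
HAVING: keep groups with count ≥ 3.
  1: ids {6, 34} → COUNT(*)=2
  2: ids {2, 30} → COUNT(*)=2
  3: ids {8, 25, 33} → COUNT(*)=3
  4: ids {19, 20, 26, 32} → COUNT(*)=4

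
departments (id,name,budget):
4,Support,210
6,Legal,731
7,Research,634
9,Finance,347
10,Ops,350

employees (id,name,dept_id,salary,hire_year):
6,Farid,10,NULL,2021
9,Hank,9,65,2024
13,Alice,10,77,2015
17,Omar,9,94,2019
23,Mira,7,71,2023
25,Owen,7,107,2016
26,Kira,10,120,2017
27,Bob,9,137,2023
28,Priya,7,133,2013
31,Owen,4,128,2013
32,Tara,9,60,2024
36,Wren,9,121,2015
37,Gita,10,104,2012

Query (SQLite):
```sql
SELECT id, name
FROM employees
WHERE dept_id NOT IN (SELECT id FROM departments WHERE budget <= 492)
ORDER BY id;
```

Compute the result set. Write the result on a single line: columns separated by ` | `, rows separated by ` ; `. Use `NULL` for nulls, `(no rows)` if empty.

23 | Mira ; 25 | Owen ; 28 | Priya

Inner query: departments.id where budget <= 492.
Outer: keep employees rows whose dept_id is not in that set.
Inner query → {4, 9, 10}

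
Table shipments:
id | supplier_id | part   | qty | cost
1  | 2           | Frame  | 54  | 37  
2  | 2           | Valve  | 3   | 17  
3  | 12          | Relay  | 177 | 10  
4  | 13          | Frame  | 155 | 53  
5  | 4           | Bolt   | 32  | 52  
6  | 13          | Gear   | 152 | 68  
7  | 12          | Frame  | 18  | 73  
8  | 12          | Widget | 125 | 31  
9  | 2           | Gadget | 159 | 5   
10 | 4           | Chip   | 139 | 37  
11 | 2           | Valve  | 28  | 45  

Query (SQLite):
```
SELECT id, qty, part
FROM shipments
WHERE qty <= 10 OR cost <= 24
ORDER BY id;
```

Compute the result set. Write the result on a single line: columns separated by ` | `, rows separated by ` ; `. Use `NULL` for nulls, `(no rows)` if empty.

qty <= 10: ids {2}
cost <= 24: ids {2, 3, 9}
Combine with OR.

2 | 3 | Valve ; 3 | 177 | Relay ; 9 | 159 | Gadget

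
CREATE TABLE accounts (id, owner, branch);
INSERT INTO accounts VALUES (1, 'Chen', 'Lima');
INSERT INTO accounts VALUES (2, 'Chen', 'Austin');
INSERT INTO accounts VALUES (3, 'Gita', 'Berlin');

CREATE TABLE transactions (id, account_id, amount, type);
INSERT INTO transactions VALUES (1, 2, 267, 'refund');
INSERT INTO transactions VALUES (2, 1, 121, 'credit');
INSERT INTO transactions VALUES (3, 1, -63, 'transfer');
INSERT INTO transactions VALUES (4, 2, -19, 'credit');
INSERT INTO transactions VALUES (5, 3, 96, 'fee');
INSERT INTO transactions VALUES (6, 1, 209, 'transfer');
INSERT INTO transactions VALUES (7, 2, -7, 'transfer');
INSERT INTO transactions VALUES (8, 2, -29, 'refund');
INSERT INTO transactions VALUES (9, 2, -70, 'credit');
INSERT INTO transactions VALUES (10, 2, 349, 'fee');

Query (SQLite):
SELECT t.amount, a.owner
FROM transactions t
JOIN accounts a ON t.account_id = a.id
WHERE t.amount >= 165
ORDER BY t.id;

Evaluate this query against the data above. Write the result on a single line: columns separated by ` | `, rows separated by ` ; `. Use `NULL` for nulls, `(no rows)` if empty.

267 | Chen ; 209 | Chen ; 349 | Chen

Each transactions row matches the accounts row where account_id = accounts.id.
Then keep rows with t.amount >= 165.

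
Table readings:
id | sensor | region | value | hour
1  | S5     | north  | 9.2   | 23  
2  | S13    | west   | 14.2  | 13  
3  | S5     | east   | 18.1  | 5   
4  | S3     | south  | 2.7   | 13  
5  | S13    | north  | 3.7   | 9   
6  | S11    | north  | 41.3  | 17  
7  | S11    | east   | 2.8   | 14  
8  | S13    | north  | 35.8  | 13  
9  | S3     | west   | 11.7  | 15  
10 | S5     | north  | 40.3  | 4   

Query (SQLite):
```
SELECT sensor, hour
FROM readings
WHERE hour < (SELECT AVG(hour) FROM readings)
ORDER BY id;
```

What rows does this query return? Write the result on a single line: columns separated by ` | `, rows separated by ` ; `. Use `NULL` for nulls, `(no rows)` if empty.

Scalar subquery: AVG(hour) over all readings rows = 12.6.
Keep rows where hour < that value.

S5 | 5 ; S13 | 9 ; S5 | 4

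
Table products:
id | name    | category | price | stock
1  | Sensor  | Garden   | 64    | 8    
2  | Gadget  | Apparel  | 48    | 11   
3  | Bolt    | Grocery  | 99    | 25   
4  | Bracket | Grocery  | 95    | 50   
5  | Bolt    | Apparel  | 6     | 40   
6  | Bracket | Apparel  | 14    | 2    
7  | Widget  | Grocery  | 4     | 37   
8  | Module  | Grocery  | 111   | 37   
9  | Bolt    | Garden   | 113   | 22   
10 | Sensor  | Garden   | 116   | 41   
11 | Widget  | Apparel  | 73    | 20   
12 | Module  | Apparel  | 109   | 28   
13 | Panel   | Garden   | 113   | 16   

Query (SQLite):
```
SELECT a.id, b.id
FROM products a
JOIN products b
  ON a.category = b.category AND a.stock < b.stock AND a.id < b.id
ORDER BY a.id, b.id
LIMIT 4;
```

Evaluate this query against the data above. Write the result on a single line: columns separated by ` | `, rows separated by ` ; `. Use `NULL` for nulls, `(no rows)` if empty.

1 | 9 ; 1 | 10 ; 1 | 13 ; 2 | 5

Pairs (a,b) with same category, a.stock < b.stock, a.id < b.id.
category groups: Apparel:{2,5,6,11,12} Garden:{1,9,10,13} Grocery:{3,4,7,8}
Ordered by (a.id, b.id); first 4.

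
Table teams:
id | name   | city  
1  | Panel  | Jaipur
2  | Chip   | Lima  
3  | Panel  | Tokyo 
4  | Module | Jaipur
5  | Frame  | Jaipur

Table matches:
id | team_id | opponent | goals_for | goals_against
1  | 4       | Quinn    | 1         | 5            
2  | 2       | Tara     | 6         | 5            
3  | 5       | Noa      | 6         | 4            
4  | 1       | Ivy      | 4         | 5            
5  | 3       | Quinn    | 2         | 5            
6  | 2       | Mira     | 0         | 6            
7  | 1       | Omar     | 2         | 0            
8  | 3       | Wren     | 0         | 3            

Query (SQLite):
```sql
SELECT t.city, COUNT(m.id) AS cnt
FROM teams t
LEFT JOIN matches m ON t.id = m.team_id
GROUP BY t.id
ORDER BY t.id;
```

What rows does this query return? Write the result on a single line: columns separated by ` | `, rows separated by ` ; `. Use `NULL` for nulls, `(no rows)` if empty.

LEFT JOIN keeps every teams row; unmatched ones get NULL for matches columns.
Group by teams.id and compute COUNT(m.id). COUNT(col) of an all-NULL group is 0.
  1: ids {4, 7} → COUNT(m.id)=2
  2: ids {2, 6} → COUNT(m.id)=2
  3: ids {5, 8} → COUNT(m.id)=2
  4: ids {1} → COUNT(m.id)=1
  5: ids {3} → COUNT(m.id)=1

Jaipur | 2 ; Lima | 2 ; Tokyo | 2 ; Jaipur | 1 ; Jaipur | 1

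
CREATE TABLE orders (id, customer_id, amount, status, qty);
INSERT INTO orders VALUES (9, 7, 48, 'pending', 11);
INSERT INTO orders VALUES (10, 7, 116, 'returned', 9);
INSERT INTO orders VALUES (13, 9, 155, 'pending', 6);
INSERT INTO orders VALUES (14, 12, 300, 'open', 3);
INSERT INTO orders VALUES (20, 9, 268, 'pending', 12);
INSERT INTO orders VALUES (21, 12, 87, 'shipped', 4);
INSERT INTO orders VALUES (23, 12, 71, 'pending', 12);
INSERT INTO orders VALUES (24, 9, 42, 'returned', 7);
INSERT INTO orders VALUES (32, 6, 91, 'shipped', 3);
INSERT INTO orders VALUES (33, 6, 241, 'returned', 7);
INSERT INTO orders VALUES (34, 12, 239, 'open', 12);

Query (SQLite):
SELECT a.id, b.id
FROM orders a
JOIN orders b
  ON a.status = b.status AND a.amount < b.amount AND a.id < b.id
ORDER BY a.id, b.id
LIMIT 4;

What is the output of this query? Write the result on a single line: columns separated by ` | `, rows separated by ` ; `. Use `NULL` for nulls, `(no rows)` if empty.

9 | 13 ; 9 | 20 ; 9 | 23 ; 10 | 33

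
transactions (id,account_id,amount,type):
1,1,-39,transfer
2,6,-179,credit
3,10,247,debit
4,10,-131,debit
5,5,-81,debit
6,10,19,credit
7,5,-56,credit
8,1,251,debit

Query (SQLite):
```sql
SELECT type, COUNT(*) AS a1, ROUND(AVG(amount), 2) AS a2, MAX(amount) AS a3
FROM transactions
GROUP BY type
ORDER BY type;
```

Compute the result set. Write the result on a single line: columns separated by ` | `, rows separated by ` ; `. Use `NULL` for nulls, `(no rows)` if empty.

Group transactions by type.
Per group compute: COUNT(*), ROUND(AVG(amount), 2), MAX(amount).
  credit: ids {2, 6, 7} → COUNT(*)=3, ROUND(AVG(amount), 2)=-72, MAX(amount)=19
  debit: ids {3, 4, 5, 8} → COUNT(*)=4, ROUND(AVG(amount), 2)=71.5, MAX(amount)=251
  transfer: ids {1} → COUNT(*)=1, ROUND(AVG(amount), 2)=-39, MAX(amount)=-39

credit | 3 | -72 | 19 ; debit | 4 | 71.5 | 251 ; transfer | 1 | -39 | -39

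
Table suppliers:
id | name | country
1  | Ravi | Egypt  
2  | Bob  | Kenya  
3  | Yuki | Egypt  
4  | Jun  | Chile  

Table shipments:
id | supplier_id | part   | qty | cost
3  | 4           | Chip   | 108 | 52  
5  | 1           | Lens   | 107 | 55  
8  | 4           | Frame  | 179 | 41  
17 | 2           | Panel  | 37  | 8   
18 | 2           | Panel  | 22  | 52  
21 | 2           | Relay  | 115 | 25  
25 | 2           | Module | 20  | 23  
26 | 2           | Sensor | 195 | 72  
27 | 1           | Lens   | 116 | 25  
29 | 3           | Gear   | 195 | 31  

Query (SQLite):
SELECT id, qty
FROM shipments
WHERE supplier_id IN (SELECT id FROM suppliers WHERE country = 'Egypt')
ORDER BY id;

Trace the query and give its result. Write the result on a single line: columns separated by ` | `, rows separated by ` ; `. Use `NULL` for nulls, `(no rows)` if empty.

5 | 107 ; 27 | 116 ; 29 | 195

Inner query: suppliers.id where country = 'Egypt'.
Outer: keep shipments rows whose supplier_id is in that set.
Inner query → {1, 3}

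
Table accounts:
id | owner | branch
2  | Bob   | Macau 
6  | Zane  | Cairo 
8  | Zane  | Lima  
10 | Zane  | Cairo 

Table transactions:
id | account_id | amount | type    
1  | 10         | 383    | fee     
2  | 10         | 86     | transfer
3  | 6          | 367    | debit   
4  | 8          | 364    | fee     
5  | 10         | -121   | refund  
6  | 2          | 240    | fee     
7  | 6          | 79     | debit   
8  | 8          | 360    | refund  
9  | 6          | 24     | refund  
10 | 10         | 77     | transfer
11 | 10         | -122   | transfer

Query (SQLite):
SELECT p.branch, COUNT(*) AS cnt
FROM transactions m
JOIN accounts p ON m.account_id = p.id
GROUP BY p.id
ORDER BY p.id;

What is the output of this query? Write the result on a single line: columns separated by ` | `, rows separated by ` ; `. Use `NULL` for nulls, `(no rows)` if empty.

Macau | 1 ; Cairo | 3 ; Lima | 2 ; Cairo | 5

Join each transactions row to its accounts via account_id.
Group joined rows by accounts.id; compute COUNT(*) per group.
  2: ids {6} → COUNT(*)=1
  6: ids {3, 7, 9} → COUNT(*)=3
  8: ids {4, 8} → COUNT(*)=2
  10: ids {1, 2, 5, 10, 11} → COUNT(*)=5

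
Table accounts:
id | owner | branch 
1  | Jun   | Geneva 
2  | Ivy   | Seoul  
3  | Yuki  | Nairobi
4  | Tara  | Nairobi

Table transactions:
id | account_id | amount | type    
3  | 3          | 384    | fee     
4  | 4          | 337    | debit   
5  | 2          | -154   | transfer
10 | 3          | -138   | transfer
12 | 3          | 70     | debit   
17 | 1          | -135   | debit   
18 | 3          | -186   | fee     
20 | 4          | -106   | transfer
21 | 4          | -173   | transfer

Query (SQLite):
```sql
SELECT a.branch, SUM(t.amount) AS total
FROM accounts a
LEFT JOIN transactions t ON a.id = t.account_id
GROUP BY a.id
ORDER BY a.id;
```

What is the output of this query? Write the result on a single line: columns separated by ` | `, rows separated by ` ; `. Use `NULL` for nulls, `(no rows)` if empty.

Geneva | -135 ; Seoul | -154 ; Nairobi | 130 ; Nairobi | 58

LEFT JOIN keeps every accounts row; unmatched ones get NULL for transactions columns.
Group by accounts.id and compute SUM(t.amount). SUM over an all-NULL group is NULL.
  1: ids {17} → SUM(t.amount)=-135
  2: ids {5} → SUM(t.amount)=-154
  3: ids {3, 10, 12, 18} → SUM(t.amount)=130
  4: ids {4, 20, 21} → SUM(t.amount)=58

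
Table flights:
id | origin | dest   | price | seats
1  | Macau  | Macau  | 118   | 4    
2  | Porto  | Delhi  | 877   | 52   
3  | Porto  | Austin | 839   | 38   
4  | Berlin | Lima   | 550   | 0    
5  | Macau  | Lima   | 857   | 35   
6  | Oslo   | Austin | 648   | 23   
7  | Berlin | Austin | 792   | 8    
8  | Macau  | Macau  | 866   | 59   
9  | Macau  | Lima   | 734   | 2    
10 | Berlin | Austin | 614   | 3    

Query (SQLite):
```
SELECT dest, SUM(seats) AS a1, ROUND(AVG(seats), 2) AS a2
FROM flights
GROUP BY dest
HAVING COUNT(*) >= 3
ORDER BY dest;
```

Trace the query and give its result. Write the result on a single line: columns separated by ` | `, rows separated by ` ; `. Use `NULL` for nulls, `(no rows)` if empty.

Austin | 72 | 18 ; Lima | 37 | 12.33

Group flights by dest.
Per group compute: SUM(seats), ROUND(AVG(seats), 2).
HAVING: drop groups with fewer than 3 rows.
  Austin: ids {3, 6, 7, 10} → SUM(seats)=72, ROUND(AVG(seats), 2)=18
  Delhi: ids {2} → SUM(seats)=52, ROUND(AVG(seats), 2)=52
  Lima: ids {4, 5, 9} → SUM(seats)=37, ROUND(AVG(seats), 2)=12.33
  Macau: ids {1, 8} → SUM(seats)=63, ROUND(AVG(seats), 2)=31.5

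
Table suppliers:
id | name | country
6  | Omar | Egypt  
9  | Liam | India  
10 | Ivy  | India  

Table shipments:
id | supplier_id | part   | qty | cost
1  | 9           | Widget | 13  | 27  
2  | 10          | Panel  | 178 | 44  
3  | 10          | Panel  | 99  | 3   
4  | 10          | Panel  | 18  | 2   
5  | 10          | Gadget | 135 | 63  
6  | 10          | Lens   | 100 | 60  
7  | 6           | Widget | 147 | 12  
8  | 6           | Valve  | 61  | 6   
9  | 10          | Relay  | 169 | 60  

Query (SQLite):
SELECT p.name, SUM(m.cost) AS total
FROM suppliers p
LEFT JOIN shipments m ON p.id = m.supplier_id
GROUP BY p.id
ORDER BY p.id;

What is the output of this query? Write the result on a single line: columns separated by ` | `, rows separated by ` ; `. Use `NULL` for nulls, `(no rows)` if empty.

Omar | 18 ; Liam | 27 ; Ivy | 232

LEFT JOIN keeps every suppliers row; unmatched ones get NULL for shipments columns.
Group by suppliers.id and compute SUM(m.cost). SUM over an all-NULL group is NULL.
  6: ids {7, 8} → SUM(m.cost)=18
  9: ids {1} → SUM(m.cost)=27
  10: ids {2, 3, 4, 5, 6, 9} → SUM(m.cost)=232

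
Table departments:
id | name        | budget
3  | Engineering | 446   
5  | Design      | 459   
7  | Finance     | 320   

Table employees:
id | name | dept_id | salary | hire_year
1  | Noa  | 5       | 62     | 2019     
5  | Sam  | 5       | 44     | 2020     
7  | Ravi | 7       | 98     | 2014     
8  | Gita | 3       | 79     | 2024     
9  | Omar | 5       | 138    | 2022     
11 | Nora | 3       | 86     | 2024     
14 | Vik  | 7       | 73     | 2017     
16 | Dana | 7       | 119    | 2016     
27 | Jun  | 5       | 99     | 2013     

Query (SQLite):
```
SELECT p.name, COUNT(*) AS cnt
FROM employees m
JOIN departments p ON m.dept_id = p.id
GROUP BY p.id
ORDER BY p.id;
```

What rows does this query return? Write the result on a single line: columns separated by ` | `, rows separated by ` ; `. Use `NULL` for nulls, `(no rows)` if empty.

Join each employees row to its departments via dept_id.
Group joined rows by departments.id; compute COUNT(*) per group.
  3: ids {8, 11} → COUNT(*)=2
  5: ids {1, 5, 9, 27} → COUNT(*)=4
  7: ids {7, 14, 16} → COUNT(*)=3

Engineering | 2 ; Design | 4 ; Finance | 3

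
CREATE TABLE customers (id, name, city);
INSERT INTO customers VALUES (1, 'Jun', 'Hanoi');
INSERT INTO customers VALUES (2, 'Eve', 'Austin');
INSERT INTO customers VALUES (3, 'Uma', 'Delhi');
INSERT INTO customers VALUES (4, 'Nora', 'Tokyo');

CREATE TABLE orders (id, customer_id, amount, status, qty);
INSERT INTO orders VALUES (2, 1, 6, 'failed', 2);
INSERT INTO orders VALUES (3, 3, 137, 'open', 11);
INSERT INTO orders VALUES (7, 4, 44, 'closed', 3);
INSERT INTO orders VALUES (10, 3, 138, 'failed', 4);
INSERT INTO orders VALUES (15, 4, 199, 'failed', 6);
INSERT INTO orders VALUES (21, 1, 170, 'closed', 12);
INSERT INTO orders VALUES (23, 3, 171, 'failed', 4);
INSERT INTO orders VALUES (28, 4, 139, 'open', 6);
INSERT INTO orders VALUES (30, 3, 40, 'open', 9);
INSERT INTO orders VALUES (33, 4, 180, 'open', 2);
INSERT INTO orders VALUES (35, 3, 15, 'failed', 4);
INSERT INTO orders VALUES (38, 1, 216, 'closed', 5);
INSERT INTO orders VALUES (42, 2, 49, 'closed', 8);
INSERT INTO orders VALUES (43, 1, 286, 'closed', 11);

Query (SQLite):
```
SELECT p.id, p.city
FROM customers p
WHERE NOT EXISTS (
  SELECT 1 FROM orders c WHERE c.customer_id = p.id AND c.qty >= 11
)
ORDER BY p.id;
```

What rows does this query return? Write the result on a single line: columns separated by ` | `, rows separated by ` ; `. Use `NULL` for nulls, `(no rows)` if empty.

For each customers row, check whether any orders with matching customer_id has qty >= 11.
Keep rows where that is false.

2 | Austin ; 4 | Tokyo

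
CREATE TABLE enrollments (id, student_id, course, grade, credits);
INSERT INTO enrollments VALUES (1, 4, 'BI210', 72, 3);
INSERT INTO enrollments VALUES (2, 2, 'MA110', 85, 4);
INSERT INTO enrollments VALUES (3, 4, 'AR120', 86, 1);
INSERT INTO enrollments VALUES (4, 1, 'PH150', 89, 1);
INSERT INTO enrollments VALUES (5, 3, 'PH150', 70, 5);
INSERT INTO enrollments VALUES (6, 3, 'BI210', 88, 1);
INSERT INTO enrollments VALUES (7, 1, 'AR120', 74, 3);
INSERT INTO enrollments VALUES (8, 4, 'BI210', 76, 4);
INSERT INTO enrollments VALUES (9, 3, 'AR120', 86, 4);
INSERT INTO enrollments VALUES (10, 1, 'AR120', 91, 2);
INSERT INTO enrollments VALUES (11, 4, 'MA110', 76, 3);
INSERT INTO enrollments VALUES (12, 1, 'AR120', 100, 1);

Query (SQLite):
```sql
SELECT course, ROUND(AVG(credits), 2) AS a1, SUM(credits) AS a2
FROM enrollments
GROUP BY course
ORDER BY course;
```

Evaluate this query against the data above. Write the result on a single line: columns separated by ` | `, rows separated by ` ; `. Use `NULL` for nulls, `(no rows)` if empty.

Group enrollments by course.
Per group compute: ROUND(AVG(credits), 2), SUM(credits).
  AR120: ids {3, 7, 9, 10, 12} → ROUND(AVG(credits), 2)=2.2, SUM(credits)=11
  BI210: ids {1, 6, 8} → ROUND(AVG(credits), 2)=2.67, SUM(credits)=8
  MA110: ids {2, 11} → ROUND(AVG(credits), 2)=3.5, SUM(credits)=7
  PH150: ids {4, 5} → ROUND(AVG(credits), 2)=3, SUM(credits)=6

AR120 | 2.2 | 11 ; BI210 | 2.67 | 8 ; MA110 | 3.5 | 7 ; PH150 | 3 | 6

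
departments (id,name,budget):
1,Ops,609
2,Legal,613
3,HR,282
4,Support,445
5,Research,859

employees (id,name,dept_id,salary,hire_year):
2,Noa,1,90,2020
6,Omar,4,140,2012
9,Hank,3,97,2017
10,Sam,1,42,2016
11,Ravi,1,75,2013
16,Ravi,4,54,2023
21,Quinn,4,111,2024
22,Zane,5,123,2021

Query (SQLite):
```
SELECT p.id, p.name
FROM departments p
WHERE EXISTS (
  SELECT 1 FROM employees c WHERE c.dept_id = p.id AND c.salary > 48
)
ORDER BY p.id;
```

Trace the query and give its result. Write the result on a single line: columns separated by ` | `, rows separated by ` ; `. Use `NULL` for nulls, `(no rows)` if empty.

1 | Ops ; 3 | HR ; 4 | Support ; 5 | Research

For each departments row, check whether any employees with matching dept_id has salary > 48.
Keep rows where that is true.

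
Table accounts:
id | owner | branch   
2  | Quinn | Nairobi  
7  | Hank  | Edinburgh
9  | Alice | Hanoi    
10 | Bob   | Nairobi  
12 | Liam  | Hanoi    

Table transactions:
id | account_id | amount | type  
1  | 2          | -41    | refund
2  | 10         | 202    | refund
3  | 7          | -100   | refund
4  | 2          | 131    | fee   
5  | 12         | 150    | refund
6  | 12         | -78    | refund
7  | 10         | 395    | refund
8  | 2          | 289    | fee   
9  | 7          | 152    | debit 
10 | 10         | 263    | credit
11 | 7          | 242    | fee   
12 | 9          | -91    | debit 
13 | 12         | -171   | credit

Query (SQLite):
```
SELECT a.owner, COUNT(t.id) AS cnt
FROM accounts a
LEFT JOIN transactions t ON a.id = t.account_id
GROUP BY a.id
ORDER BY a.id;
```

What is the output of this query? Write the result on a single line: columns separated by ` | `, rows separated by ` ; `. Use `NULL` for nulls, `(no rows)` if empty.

LEFT JOIN keeps every accounts row; unmatched ones get NULL for transactions columns.
Group by accounts.id and compute COUNT(t.id). COUNT(col) of an all-NULL group is 0.
  2: ids {1, 4, 8} → COUNT(t.id)=3
  7: ids {3, 9, 11} → COUNT(t.id)=3
  9: ids {12} → COUNT(t.id)=1
  10: ids {2, 7, 10} → COUNT(t.id)=3
  12: ids {5, 6, 13} → COUNT(t.id)=3

Quinn | 3 ; Hank | 3 ; Alice | 1 ; Bob | 3 ; Liam | 3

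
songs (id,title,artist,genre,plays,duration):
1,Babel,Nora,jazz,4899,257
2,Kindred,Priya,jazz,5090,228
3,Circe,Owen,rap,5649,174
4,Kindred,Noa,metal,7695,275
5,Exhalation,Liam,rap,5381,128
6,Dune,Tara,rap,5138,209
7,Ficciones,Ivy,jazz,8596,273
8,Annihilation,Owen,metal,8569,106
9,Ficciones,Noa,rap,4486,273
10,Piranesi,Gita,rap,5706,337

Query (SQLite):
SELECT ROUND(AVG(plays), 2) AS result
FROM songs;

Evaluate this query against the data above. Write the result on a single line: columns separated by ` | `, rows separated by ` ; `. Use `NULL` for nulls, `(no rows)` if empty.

6120.9

All plays values: [4899, 5090, 5649, 7695, 5381, 5138, 8596, 8569, 4486, 5706].
AVG = 61209 / 10 (rounded to 2 dp).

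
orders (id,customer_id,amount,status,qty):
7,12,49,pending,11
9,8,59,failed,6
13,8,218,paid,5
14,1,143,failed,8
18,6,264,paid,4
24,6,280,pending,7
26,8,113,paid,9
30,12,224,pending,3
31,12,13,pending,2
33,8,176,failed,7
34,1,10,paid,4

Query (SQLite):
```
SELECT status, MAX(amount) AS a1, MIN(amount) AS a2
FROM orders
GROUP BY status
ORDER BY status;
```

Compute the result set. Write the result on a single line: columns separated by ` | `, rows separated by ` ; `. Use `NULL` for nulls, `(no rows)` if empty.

failed | 176 | 59 ; paid | 264 | 10 ; pending | 280 | 13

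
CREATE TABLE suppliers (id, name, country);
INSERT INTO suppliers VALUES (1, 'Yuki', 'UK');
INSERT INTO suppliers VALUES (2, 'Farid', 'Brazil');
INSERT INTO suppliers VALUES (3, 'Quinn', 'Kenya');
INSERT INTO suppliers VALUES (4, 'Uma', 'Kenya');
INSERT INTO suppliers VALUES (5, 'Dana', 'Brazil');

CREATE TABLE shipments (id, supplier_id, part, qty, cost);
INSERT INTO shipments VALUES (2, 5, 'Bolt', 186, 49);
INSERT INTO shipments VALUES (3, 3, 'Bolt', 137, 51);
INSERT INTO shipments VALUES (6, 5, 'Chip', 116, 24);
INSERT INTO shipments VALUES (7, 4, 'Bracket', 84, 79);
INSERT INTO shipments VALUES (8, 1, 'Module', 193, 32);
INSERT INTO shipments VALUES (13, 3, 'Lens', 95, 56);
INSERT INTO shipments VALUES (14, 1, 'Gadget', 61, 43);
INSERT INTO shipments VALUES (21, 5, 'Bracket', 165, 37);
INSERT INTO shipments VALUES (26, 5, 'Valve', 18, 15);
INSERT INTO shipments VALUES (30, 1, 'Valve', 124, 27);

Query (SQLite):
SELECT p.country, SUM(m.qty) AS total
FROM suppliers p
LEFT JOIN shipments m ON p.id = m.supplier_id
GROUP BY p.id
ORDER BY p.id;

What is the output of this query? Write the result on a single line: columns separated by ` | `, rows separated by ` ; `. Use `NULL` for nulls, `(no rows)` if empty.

LEFT JOIN keeps every suppliers row; unmatched ones get NULL for shipments columns.
Group by suppliers.id and compute SUM(m.qty). SUM over an all-NULL group is NULL.
  1: ids {8, 14, 30} → SUM(m.qty)=378
  2: ids {—} → SUM(m.qty)=NULL
  3: ids {3, 13} → SUM(m.qty)=232
  4: ids {7} → SUM(m.qty)=84
  5: ids {2, 6, 21, 26} → SUM(m.qty)=485

UK | 378 ; Brazil | NULL ; Kenya | 232 ; Kenya | 84 ; Brazil | 485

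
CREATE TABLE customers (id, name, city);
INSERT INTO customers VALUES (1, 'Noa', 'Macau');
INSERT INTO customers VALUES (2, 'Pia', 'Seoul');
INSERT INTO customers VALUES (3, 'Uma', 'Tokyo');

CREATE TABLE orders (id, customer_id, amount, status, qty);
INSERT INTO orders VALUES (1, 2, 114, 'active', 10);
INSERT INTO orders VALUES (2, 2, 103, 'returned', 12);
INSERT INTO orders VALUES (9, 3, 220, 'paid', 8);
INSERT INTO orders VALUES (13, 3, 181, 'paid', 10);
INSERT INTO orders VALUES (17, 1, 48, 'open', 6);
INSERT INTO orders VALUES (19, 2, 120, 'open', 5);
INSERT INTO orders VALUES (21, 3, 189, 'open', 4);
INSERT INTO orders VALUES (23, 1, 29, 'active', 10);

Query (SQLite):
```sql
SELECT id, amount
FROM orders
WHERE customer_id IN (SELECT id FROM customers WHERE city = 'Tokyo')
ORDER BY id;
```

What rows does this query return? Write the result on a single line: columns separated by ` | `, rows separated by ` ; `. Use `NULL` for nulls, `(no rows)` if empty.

Inner query: customers.id where city = 'Tokyo'.
Outer: keep orders rows whose customer_id is in that set.
Inner query → {3}

9 | 220 ; 13 | 181 ; 21 | 189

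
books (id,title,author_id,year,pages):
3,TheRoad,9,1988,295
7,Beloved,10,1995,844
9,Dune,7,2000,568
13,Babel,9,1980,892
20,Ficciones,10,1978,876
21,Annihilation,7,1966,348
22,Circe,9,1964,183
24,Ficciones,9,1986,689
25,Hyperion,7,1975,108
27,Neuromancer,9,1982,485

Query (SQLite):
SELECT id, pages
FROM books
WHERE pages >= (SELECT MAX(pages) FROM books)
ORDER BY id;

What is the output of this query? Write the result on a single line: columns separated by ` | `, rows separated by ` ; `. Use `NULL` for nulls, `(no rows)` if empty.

Scalar subquery: MAX(pages) over all books rows = 892.
Keep rows where pages >= that value.

13 | 892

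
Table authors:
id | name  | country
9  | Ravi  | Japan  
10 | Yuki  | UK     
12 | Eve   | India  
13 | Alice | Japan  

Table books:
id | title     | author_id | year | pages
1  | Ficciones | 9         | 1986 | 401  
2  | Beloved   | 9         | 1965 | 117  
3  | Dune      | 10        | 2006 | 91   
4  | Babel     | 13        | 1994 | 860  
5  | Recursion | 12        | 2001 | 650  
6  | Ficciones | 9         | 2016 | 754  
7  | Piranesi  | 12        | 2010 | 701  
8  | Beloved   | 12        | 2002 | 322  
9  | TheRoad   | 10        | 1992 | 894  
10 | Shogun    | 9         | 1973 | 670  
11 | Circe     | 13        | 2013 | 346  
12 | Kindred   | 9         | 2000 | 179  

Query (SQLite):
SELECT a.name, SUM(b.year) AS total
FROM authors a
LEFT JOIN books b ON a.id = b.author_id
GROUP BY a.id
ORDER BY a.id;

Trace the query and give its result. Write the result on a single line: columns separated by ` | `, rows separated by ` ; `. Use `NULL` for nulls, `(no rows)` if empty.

Ravi | 9940 ; Yuki | 3998 ; Eve | 6013 ; Alice | 4007

LEFT JOIN keeps every authors row; unmatched ones get NULL for books columns.
Group by authors.id and compute SUM(b.year). SUM over an all-NULL group is NULL.
  9: ids {1, 2, 6, 10, 12} → SUM(b.year)=9940
  10: ids {3, 9} → SUM(b.year)=3998
  12: ids {5, 7, 8} → SUM(b.year)=6013
  13: ids {4, 11} → SUM(b.year)=4007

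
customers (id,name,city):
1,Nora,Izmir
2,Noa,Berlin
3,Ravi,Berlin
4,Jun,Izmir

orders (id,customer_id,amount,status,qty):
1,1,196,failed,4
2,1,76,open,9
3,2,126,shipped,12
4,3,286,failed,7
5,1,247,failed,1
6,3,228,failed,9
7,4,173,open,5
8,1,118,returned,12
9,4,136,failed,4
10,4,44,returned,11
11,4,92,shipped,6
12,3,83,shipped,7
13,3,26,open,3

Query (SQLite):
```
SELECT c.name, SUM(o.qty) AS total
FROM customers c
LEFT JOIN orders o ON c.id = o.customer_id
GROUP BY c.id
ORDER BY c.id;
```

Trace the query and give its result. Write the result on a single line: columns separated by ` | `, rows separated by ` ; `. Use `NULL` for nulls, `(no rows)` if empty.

Nora | 26 ; Noa | 12 ; Ravi | 26 ; Jun | 26

LEFT JOIN keeps every customers row; unmatched ones get NULL for orders columns.
Group by customers.id and compute SUM(o.qty). SUM over an all-NULL group is NULL.
  1: ids {1, 2, 5, 8} → SUM(o.qty)=26
  2: ids {3} → SUM(o.qty)=12
  3: ids {4, 6, 12, 13} → SUM(o.qty)=26
  4: ids {7, 9, 10, 11} → SUM(o.qty)=26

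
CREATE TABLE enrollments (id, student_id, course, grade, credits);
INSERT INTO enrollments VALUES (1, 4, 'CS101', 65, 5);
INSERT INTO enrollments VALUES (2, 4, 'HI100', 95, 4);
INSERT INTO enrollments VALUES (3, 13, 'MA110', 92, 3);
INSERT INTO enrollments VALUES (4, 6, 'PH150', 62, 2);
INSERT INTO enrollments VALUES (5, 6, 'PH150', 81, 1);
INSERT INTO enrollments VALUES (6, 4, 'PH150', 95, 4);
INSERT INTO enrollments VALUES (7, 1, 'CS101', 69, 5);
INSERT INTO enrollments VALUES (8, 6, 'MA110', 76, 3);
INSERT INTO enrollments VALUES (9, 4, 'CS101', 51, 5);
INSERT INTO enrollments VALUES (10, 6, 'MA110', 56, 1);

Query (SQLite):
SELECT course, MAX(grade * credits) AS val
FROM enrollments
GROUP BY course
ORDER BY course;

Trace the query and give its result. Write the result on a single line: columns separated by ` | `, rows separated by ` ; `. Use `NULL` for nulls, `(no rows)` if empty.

CS101 | 345 ; HI100 | 380 ; MA110 | 276 ; PH150 | 380

For each row compute grade * credits.
Group by course; take MAX of the expression per group.
  CS101: ids {1, 7, 9} → MAX(grade * credits)=345
  HI100: ids {2} → MAX(grade * credits)=380
  MA110: ids {3, 8, 10} → MAX(grade * credits)=276
  PH150: ids {4, 5, 6} → MAX(grade * credits)=380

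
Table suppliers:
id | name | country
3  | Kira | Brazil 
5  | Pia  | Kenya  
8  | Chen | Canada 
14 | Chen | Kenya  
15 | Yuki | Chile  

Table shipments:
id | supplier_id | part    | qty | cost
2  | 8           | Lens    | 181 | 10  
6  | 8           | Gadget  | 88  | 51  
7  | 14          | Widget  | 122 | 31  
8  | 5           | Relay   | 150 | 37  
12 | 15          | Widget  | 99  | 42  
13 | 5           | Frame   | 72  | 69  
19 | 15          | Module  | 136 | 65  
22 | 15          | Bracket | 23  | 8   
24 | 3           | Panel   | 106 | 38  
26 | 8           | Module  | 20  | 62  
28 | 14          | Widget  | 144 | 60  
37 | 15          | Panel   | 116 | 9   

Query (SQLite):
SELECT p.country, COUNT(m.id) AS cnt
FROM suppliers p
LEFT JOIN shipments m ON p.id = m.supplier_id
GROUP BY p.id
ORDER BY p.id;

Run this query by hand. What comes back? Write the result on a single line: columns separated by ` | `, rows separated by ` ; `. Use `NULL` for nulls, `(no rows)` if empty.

LEFT JOIN keeps every suppliers row; unmatched ones get NULL for shipments columns.
Group by suppliers.id and compute COUNT(m.id). COUNT(col) of an all-NULL group is 0.
  3: ids {24} → COUNT(m.id)=1
  5: ids {8, 13} → COUNT(m.id)=2
  8: ids {2, 6, 26} → COUNT(m.id)=3
  14: ids {7, 28} → COUNT(m.id)=2
  15: ids {12, 19, 22, 37} → COUNT(m.id)=4

Brazil | 1 ; Kenya | 2 ; Canada | 3 ; Kenya | 2 ; Chile | 4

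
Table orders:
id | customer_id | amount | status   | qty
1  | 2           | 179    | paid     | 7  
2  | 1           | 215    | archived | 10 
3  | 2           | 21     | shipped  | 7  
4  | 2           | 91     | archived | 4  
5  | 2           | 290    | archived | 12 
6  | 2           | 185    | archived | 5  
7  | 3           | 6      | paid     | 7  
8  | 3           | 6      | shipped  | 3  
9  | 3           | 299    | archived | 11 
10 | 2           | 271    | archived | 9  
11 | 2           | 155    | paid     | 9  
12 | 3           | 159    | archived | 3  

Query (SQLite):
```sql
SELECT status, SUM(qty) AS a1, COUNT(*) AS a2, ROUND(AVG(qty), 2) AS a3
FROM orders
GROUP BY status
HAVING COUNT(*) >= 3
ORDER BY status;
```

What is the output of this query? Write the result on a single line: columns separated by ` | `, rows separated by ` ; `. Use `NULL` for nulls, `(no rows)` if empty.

Group orders by status.
Per group compute: SUM(qty), COUNT(*), ROUND(AVG(qty), 2).
HAVING: drop groups with fewer than 3 rows.
  archived: ids {2, 4, 5, 6, 9, 10, 12} → SUM(qty)=54, COUNT(*)=7, ROUND(AVG(qty), 2)=7.71
  paid: ids {1, 7, 11} → SUM(qty)=23, COUNT(*)=3, ROUND(AVG(qty), 2)=7.67
  shipped: ids {3, 8} → SUM(qty)=10, COUNT(*)=2, ROUND(AVG(qty), 2)=5

archived | 54 | 7 | 7.71 ; paid | 23 | 3 | 7.67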